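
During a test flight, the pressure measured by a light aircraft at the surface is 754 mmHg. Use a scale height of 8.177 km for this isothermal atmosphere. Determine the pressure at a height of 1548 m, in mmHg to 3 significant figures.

Barometric formula: P = P₀ exp(−z/H).
z/H = 1548.0/8177.0 = 0.18931; exp(−0.18931) = 0.82753.
P = 754 × 0.82753 = 623.96 mmHg.

P ≈ 624 mmHg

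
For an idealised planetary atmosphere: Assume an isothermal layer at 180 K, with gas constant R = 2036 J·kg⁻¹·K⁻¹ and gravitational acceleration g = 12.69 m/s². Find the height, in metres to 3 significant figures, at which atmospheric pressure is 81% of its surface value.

z ≈ 6090 m

Scale height: H = RT/g = 2036 × 180 / 12.69 = 28879 m.
Set P/P₀ = exp(−z/H) = 0.81, so z = −H ln(0.81).
−ln(0.81) = 0.21072; z = 28879 × 0.21072 = 6085.4 m.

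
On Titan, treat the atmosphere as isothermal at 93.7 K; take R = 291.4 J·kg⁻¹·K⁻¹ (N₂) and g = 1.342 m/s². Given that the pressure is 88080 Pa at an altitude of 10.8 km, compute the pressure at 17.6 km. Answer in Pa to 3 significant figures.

P ≈ 63100 Pa

Scale height: H = RT/g = 291.4 × 93.7 / 1.342 = 20346 m.
Between two levels, P₂ = P₁ exp(−Δz/H) with Δz = z₂ − z₁.
Δz = 17600 − 10800 = 6800.0 m; Δz/H = 6800.0/20346 = 0.33422.
P₂ = 88080 × exp(−0.33422) = 88080 × 0.71590 = 63056 Pa.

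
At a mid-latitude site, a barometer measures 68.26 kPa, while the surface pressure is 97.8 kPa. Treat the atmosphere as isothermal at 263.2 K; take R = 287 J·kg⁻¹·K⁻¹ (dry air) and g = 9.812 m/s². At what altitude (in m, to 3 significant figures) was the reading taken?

Scale height: H = RT/g = 287 × 263.2 / 9.812 = 7698.6 m.
Invert the barometric formula: z = H ln(P₀/P).
P₀/P = 97.8/68.26 = 1.4328; ln(1.4328) = 0.35963.
z = 7698.6 × 0.35963 = 2768.6 m.

z ≈ 2770 m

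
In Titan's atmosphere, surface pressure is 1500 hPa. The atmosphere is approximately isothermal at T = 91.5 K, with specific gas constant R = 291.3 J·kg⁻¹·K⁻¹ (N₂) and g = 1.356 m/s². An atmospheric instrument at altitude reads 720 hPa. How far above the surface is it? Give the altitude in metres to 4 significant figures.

Scale height: H = RT/g = 291.3 × 91.5 / 1.356 = 19656 m.
Invert the barometric formula: z = H ln(P₀/P).
P₀/P = 1500/720 = 2.0833; ln(2.0833) = 0.73395.
z = 19656 × 0.73395 = 14427 m.

z ≈ 14430 m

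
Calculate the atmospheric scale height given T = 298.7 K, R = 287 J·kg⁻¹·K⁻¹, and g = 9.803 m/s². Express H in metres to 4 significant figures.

The scale height of an isothermal atmosphere is H = RT/g.
H = 287 × 298.7 / 9.803 = 85727/9.803 = 8745.0 m.

H ≈ 8745 m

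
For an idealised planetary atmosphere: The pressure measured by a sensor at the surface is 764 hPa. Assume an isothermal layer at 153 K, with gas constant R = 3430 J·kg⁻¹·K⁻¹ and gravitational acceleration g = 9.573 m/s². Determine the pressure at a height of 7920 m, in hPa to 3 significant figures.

P ≈ 661 hPa

Scale height: H = RT/g = 3430 × 153 / 9.573 = 54820 m.
Barometric formula: P = P₀ exp(−z/H).
z/H = 7920.0/54820 = 0.14447; exp(−0.14447) = 0.86548.
P = 764 × 0.86548 = 661.23 hPa.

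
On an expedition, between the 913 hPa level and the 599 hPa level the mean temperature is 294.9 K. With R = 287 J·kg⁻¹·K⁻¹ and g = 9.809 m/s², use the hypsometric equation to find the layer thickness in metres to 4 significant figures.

Δz ≈ 3637 m

Hypsometric equation: Δz = (R T̄/g) ln(P₁/P₂).
R T̄/g = 287 × 294.9 / 9.809 = 8628.4 m.
ln(913/599) = ln(1.5242) = 0.42147.
Δz = 8628.4 × 0.42147 = 3636.6 m.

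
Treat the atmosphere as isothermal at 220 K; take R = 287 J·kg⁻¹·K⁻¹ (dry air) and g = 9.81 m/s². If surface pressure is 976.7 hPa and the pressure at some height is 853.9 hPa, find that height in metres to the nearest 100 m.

Scale height: H = RT/g = 287 × 220 / 9.81 = 6436.3 m.
Invert the barometric formula: z = H ln(P₀/P).
P₀/P = 976.7/853.9 = 1.1438; ln(1.1438) = 0.13436.
z = 6436.3 × 0.13436 = 864.78 m.

z ≈ 900 m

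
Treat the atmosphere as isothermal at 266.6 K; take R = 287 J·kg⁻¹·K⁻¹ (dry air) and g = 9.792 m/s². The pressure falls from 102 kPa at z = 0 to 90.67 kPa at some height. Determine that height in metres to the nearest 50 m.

Scale height: H = RT/g = 287 × 266.6 / 9.792 = 7814.0 m.
Invert the barometric formula: z = H ln(P₀/P).
P₀/P = 102/90.67 = 1.1250; ln(1.1250) = 0.11778.
z = 7814.0 × 0.11778 = 920.33 m.

z ≈ 900 m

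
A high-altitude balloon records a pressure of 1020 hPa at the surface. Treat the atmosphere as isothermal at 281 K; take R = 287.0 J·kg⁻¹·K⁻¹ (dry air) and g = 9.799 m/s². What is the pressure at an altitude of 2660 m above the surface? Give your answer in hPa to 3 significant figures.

P ≈ 738 hPa

Scale height: H = RT/g = 287.0 × 281 / 9.799 = 8230.1 m.
Barometric formula: P = P₀ exp(−z/H).
z/H = 2660.0/8230.1 = 0.32320; exp(−0.32320) = 0.72383.
P = 1020 × 0.72383 = 738.31 hPa.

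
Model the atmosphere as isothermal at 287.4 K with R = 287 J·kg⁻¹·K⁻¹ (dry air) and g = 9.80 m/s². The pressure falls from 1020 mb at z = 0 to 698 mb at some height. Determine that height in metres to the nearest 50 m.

z ≈ 3200 m

Scale height: H = RT/g = 287 × 287.4 / 9.80 = 8416.7 m.
Invert the barometric formula: z = H ln(P₀/P).
P₀/P = 1020/698 = 1.4613; ln(1.4613) = 0.37933.
z = 8416.7 × 0.37933 = 3192.7 m.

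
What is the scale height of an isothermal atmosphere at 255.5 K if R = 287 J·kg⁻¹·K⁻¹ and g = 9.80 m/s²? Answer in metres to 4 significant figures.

The scale height of an isothermal atmosphere is H = RT/g.
H = 287 × 255.5 / 9.80 = 73328/9.80 = 7482.4 m.

H ≈ 7482 m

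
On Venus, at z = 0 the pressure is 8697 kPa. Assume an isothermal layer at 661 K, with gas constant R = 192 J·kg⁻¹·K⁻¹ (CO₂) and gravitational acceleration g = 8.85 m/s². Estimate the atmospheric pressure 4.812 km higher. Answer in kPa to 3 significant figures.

P ≈ 6220 kPa

Scale height: H = RT/g = 192 × 661 / 8.85 = 14340 m.
Barometric formula: P = P₀ exp(−z/H).
z/H = 4812.0/14340 = 0.33556; exp(−0.33556) = 0.71494.
P = 8697 × 0.71494 = 6217.8 kPa.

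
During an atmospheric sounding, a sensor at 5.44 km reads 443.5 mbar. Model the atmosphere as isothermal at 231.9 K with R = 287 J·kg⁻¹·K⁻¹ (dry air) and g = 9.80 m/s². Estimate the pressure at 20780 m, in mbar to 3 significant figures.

P ≈ 46.3 mbar

Scale height: H = RT/g = 287 × 231.9 / 9.80 = 6791.4 m.
Between two levels, P₂ = P₁ exp(−Δz/H) with Δz = z₂ − z₁.
Δz = 20780 − 5440.0 = 15340 m; Δz/H = 15340/6791.4 = 2.2587.
P₂ = 443.5 × exp(−2.2587) = 443.5 × 0.10449 = 46.341 mbar.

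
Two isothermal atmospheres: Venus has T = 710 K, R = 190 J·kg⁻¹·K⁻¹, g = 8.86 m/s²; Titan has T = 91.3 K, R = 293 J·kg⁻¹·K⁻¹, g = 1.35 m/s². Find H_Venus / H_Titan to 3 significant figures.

H = RT/g for each body.
H_Venus = 190 × 710 / 8.86 = 15226 m.
H_Titan = 293 × 91.3 / 1.35 = 19815 m.
H_Venus/H_Titan = 15226/19815 = 0.76841.

H_Venus/H_Titan ≈ 0.768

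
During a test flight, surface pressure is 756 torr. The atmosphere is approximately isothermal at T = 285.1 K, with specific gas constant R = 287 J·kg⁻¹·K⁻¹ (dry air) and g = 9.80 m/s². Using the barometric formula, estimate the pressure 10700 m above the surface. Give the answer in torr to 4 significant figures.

Scale height: H = RT/g = 287 × 285.1 / 9.80 = 8349.4 m.
Barometric formula: P = P₀ exp(−z/H).
z/H = 10700/8349.4 = 1.2815; exp(−1.2815) = 0.27762.
P = 756 × 0.27762 = 209.88 torr.

P ≈ 209.9 torr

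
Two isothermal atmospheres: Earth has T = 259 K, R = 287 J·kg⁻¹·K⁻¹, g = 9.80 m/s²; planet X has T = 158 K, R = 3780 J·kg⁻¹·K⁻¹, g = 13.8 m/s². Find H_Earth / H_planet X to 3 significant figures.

H_Earth/H_planet X ≈ 0.175

H = RT/g for each body.
H_Earth = 287 × 259 / 9.80 = 7585.0 m.
H_planet X = 3780 × 158 / 13.8 = 43278 m.
H_Earth/H_planet X = 7585.0/43278 = 0.17526.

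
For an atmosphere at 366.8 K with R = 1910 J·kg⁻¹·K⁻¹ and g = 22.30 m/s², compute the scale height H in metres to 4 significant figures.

H ≈ 31420 m

The scale height of an isothermal atmosphere is H = RT/g.
H = 1910 × 366.8 / 22.30 = 700590/22.30 = 31417 m.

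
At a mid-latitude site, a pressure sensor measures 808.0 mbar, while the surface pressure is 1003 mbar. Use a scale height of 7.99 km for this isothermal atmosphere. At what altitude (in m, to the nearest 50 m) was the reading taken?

z ≈ 1750 m

Invert the barometric formula: z = H ln(P₀/P).
P₀/P = 1003/808.0 = 1.2413; ln(1.2413) = 0.21616.
z = 7990.0 × 0.21616 = 1727.1 m.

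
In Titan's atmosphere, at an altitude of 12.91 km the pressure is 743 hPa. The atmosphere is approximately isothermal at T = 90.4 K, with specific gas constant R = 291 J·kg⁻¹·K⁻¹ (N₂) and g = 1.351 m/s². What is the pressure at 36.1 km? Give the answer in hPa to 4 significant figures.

Scale height: H = RT/g = 291 × 90.4 / 1.351 = 19472 m.
Between two levels, P₂ = P₁ exp(−Δz/H) with Δz = z₂ − z₁.
Δz = 36100 − 12910 = 23190 m; Δz/H = 23190/19472 = 1.1909.
P₂ = 743 × exp(−1.1909) = 743 × 0.30395 = 225.83 hPa.

P ≈ 225.8 hPa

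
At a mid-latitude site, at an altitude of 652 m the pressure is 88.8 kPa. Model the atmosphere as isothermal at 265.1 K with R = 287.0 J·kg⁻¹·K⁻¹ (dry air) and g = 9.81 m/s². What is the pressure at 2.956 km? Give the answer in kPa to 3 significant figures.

P ≈ 66.0 kPa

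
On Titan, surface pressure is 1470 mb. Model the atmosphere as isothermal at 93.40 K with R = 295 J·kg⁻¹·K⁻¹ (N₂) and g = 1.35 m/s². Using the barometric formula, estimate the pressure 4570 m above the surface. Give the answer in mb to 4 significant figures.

Scale height: H = RT/g = 295 × 93.40 / 1.35 = 20410 m.
Barometric formula: P = P₀ exp(−z/H).
z/H = 4570.0/20410 = 0.22391; exp(−0.22391) = 0.79939.
P = 1470 × 0.79939 = 1175.1 mb.

P ≈ 1175 mb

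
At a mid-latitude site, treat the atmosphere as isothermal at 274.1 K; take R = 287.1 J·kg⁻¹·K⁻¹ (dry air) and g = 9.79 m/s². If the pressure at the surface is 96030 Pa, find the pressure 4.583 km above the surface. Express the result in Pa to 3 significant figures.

Scale height: H = RT/g = 287.1 × 274.1 / 9.79 = 8038.2 m.
Barometric formula: P = P₀ exp(−z/H).
z/H = 4583.0/8038.2 = 0.57015; exp(−0.57015) = 0.56544.
P = 96030 × 0.56544 = 54299 Pa.

P ≈ 54300 Pa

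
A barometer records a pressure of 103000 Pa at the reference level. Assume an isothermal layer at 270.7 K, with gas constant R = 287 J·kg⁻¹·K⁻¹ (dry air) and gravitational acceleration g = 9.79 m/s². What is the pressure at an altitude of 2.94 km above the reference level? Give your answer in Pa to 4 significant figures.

P ≈ 71110 Pa

Scale height: H = RT/g = 287 × 270.7 / 9.79 = 7935.7 m.
Barometric formula: P = P₀ exp(−z/H).
z/H = 2940.0/7935.7 = 0.37048; exp(−0.37048) = 0.69040.
P = 103000 × 0.69040 = 71111 Pa.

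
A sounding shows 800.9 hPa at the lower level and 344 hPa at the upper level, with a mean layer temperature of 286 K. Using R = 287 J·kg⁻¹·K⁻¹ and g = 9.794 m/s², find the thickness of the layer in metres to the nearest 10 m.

Δz ≈ 7080 m

Hypsometric equation: Δz = (R T̄/g) ln(P₁/P₂).
R T̄/g = 287 × 286 / 9.794 = 8380.8 m.
ln(800.9/344) = ln(2.3282) = 0.84510.
Δz = 8380.8 × 0.84510 = 7082.6 m.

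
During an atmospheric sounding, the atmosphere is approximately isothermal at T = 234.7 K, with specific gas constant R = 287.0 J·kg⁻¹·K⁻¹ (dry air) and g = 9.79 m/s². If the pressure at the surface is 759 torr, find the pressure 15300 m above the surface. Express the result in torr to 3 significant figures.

Scale height: H = RT/g = 287.0 × 234.7 / 9.79 = 6880.4 m.
Barometric formula: P = P₀ exp(−z/H).
z/H = 15300/6880.4 = 2.2237; exp(−2.2237) = 0.10821.
P = 759 × 0.10821 = 82.131 torr.

P ≈ 82.1 torr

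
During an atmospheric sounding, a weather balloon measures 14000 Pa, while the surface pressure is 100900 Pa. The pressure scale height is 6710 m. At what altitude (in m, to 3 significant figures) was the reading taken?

z ≈ 13300 m

Invert the barometric formula: z = H ln(P₀/P).
P₀/P = 100900/14000 = 7.2071; ln(7.2071) = 1.9751.
z = 6710.0 × 1.9751 = 13253 m.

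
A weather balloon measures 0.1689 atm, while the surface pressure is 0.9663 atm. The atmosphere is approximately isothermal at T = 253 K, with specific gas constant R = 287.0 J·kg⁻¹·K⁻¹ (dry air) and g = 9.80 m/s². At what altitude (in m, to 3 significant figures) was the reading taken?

z ≈ 12900 m

Scale height: H = RT/g = 287.0 × 253 / 9.80 = 7409.3 m.
Invert the barometric formula: z = H ln(P₀/P).
P₀/P = 0.9663/0.1689 = 5.7211; ln(5.7211) = 1.7442.
z = 7409.3 × 1.7442 = 12923 m.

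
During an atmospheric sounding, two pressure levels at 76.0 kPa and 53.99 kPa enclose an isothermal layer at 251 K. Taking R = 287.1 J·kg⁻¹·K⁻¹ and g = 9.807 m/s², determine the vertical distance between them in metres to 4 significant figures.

Hypsometric equation: Δz = (R T̄/g) ln(P₁/P₂).
R T̄/g = 287.1 × 251 / 9.807 = 7348.0 m.
ln(76.0/53.99) = ln(1.4077) = 0.34196.
Δz = 7348.0 × 0.34196 = 2512.7 m.

Δz ≈ 2513 m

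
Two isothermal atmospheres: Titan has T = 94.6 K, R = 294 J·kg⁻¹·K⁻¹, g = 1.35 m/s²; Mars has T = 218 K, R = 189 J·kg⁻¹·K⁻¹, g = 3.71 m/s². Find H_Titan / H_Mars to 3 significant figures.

H = RT/g for each body.
H_Titan = 294 × 94.6 / 1.35 = 20602 m.
H_Mars = 189 × 218 / 3.71 = 11106 m.
H_Titan/H_Mars = 20602/11106 = 1.8550.

H_Titan/H_Mars ≈ 1.86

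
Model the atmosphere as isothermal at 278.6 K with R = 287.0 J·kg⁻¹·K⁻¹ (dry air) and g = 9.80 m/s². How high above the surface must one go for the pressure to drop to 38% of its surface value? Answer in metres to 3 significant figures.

Scale height: H = RT/g = 287.0 × 278.6 / 9.80 = 8159.0 m.
Set P/P₀ = exp(−z/H) = 0.38, so z = −H ln(0.38).
−ln(0.38) = 0.96758; z = 8159.0 × 0.96758 = 7894.5 m.

z ≈ 7890 m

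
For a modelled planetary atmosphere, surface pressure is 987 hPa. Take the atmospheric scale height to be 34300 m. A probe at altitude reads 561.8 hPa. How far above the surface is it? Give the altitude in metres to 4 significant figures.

z ≈ 19330 m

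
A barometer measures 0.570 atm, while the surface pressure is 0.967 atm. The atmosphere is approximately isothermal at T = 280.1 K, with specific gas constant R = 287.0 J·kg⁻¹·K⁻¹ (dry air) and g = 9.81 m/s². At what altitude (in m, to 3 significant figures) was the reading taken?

Scale height: H = RT/g = 287.0 × 280.1 / 9.81 = 8194.6 m.
Invert the barometric formula: z = H ln(P₀/P).
P₀/P = 0.967/0.570 = 1.6965; ln(1.6965) = 0.52857.
z = 8194.6 × 0.52857 = 4331.4 m.

z ≈ 4330 m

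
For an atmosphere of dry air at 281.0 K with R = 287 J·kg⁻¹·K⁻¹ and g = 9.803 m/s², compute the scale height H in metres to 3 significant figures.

H ≈ 8230 m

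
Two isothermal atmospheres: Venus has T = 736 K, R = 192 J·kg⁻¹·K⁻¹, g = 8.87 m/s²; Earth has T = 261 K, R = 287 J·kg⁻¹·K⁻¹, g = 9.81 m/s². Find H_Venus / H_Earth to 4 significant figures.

H = RT/g for each body.
H_Venus = 192 × 736 / 8.87 = 15931 m.
H_Earth = 287 × 261 / 9.81 = 7635.8 m.
H_Venus/H_Earth = 15931/7635.8 = 2.0864.

H_Venus/H_Earth ≈ 2.086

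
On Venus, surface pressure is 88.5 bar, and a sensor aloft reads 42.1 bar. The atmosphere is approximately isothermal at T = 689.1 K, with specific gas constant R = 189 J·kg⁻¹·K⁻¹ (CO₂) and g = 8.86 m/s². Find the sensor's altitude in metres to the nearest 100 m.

Scale height: H = RT/g = 189 × 689.1 / 8.86 = 14700 m.
Invert the barometric formula: z = H ln(P₀/P).
P₀/P = 88.5/42.1 = 2.1021; ln(2.1021) = 0.74294.
z = 14700 × 0.74294 = 10921 m.

z ≈ 10900 m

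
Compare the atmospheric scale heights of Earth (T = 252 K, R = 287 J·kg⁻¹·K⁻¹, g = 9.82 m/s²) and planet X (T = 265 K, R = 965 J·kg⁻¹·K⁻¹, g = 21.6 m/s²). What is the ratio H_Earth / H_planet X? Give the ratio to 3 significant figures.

H = RT/g for each body.
H_Earth = 287 × 252 / 9.82 = 7365.0 m.
H_planet X = 965 × 265 / 21.6 = 11839 m.
H_Earth/H_planet X = 7365.0/11839 = 0.62210.

H_Earth/H_planet X ≈ 0.622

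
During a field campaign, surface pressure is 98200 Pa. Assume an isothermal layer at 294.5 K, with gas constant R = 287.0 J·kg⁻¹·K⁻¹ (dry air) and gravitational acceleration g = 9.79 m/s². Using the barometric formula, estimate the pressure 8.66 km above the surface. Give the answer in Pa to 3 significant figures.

P ≈ 36000 Pa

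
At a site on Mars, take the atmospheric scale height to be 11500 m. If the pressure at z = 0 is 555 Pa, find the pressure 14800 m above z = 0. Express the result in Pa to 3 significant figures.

Barometric formula: P = P₀ exp(−z/H).
z/H = 14800/11500 = 1.2870; exp(−1.2870) = 0.27610.
P = 555 × 0.27610 = 153.24 Pa.

P ≈ 153 Pa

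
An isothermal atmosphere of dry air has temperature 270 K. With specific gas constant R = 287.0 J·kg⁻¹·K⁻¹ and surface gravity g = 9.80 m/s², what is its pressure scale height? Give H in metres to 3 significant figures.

The scale height of an isothermal atmosphere is H = RT/g.
H = 287.0 × 270 / 9.80 = 77490/9.80 = 7907.1 m.

H ≈ 7910 m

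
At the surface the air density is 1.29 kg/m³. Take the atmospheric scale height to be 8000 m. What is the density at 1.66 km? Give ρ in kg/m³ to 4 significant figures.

ρ ≈ 1.048 kg/m³

In an isothermal atmosphere, density decays like pressure: ρ = ρ₀ exp(−z/H).
z/H = 1660.0/8000.0 = 0.20750; exp(−0.20750) = 0.81261.
ρ = 1.29 × 0.81261 = 1.0483 kg/m³.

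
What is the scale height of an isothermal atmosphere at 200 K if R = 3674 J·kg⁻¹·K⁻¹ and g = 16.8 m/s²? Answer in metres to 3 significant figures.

The scale height of an isothermal atmosphere is H = RT/g.
H = 3674 × 200 / 16.8 = 734800/16.8 = 43738 m.

H ≈ 43700 m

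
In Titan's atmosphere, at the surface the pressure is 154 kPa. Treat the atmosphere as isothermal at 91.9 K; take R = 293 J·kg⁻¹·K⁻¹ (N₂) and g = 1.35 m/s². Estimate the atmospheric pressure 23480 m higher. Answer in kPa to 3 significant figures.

Scale height: H = RT/g = 293 × 91.9 / 1.35 = 19946 m.
Barometric formula: P = P₀ exp(−z/H).
z/H = 23480/19946 = 1.1772; exp(−1.1772) = 0.30814.
P = 154 × 0.30814 = 47.454 kPa.

P ≈ 47.5 kPa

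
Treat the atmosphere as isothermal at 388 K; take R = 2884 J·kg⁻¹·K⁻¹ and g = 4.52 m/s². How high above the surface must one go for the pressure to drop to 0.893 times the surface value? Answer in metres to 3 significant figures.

Scale height: H = RT/g = 2884 × 388 / 4.52 = 247560 m.
Set P/P₀ = exp(−z/H) = 0.893, so z = −H ln(0.893).
−ln(0.893) = 0.11317; z = 247560 × 0.11317 = 28016 m.

z ≈ 28000 m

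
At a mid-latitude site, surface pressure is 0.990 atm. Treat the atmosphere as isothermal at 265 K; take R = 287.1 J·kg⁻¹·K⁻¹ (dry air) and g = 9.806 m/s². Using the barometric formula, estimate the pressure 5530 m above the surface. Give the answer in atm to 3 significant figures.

P ≈ 0.485 atm

Scale height: H = RT/g = 287.1 × 265 / 9.806 = 7758.7 m.
Barometric formula: P = P₀ exp(−z/H).
z/H = 5530.0/7758.7 = 0.71275; exp(−0.71275) = 0.49029.
P = 0.990 × 0.49029 = 0.48539 atm.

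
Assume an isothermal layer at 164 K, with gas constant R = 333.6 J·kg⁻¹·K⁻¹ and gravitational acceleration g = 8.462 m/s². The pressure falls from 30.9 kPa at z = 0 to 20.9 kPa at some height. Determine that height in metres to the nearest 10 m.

Scale height: H = RT/g = 333.6 × 164 / 8.462 = 6465.4 m.
Invert the barometric formula: z = H ln(P₀/P).
P₀/P = 30.9/20.9 = 1.4785; ln(1.4785) = 0.39103.
z = 6465.4 × 0.39103 = 2528.2 m.

z ≈ 2530 m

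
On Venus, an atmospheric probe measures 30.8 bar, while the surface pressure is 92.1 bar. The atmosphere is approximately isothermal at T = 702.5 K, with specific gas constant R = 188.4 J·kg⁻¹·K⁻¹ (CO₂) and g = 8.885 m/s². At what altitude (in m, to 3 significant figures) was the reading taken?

z ≈ 16300 m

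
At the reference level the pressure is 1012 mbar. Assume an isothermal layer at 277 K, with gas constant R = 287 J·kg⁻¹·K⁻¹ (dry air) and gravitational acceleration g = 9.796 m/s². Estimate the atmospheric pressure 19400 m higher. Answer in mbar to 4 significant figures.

Scale height: H = RT/g = 287 × 277 / 9.796 = 8115.5 m.
Barometric formula: P = P₀ exp(−z/H).
z/H = 19400/8115.5 = 2.3905; exp(−2.3905) = 0.091584.
P = 1012 × 0.091584 = 92.683 mbar.

P ≈ 92.68 mbar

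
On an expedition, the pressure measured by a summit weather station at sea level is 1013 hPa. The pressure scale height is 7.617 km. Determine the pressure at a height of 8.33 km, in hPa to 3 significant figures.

Barometric formula: P = P₀ exp(−z/H).
z/H = 8330.0/7617.0 = 1.0936; exp(−1.0936) = 0.33501.
P = 1013 × 0.33501 = 339.37 hPa.

P ≈ 339 hPa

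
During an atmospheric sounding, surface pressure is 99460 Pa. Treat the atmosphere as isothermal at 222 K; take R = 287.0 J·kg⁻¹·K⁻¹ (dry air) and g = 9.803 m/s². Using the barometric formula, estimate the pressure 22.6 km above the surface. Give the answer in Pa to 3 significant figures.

Scale height: H = RT/g = 287.0 × 222 / 9.803 = 6499.4 m.
Barometric formula: P = P₀ exp(−z/H).
z/H = 22600/6499.4 = 3.4772; exp(−3.4772) = 0.030894.
P = 99460 × 0.030894 = 3072.7 Pa.

P ≈ 3070 Pa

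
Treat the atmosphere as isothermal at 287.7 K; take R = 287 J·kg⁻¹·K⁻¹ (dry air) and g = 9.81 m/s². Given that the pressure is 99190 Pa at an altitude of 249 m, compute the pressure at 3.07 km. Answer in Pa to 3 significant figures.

Scale height: H = RT/g = 287 × 287.7 / 9.81 = 8416.9 m.
Between two levels, P₂ = P₁ exp(−Δz/H) with Δz = z₂ − z₁.
Δz = 3070.0 − 249.00 = 2821.0 m; Δz/H = 2821.0/8416.9 = 0.33516.
P₂ = 99190 × exp(−0.33516) = 99190 × 0.71522 = 70943 Pa.

P ≈ 70900 Pa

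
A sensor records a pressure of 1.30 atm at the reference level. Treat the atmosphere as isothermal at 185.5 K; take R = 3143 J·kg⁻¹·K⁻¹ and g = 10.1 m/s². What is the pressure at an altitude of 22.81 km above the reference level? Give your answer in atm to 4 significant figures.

P ≈ 0.8757 atm

Scale height: H = RT/g = 3143 × 185.5 / 10.1 = 57725 m.
Barometric formula: P = P₀ exp(−z/H).
z/H = 22810/57725 = 0.39515; exp(−0.39515) = 0.67358.
P = 1.30 × 0.67358 = 0.87565 atm.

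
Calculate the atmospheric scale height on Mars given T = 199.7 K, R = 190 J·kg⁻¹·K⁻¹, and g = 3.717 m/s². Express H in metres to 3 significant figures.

The scale height of an isothermal atmosphere is H = RT/g.
H = 190 × 199.7 / 3.717 = 37943/3.717 = 10208 m.

H ≈ 10200 m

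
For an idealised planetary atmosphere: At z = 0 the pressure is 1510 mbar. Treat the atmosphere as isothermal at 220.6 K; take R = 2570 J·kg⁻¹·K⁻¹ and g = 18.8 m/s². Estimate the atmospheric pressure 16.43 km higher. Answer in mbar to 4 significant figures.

Scale height: H = RT/g = 2570 × 220.6 / 18.8 = 30156 m.
Barometric formula: P = P₀ exp(−z/H).
z/H = 16430/30156 = 0.54483; exp(−0.54483) = 0.57994.
P = 1510 × 0.57994 = 875.71 mbar.

P ≈ 875.7 mbar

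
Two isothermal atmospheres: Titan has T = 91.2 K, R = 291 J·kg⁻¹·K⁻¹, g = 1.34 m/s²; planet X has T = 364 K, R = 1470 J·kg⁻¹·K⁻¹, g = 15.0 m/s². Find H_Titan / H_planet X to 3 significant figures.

H_Titan/H_planet X ≈ 0.555

H = RT/g for each body.
H_Titan = 291 × 91.2 / 1.34 = 19805 m.
H_planet X = 1470 × 364 / 15.0 = 35672 m.
H_Titan/H_planet X = 19805/35672 = 0.55520.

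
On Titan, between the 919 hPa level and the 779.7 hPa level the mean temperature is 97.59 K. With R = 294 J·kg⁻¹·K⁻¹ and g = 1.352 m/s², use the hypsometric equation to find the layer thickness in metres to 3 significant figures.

Δz ≈ 3490 m

Hypsometric equation: Δz = (R T̄/g) ln(P₁/P₂).
R T̄/g = 294 × 97.59 / 1.352 = 21221 m.
ln(919/779.7) = ln(1.1787) = 0.16441.
Δz = 21221 × 0.16441 = 3488.9 m.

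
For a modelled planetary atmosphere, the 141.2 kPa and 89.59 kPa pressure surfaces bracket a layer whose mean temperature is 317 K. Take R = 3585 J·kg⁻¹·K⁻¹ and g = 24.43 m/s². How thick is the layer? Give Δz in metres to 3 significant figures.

Δz ≈ 21200 m

Hypsometric equation: Δz = (R T̄/g) ln(P₁/P₂).
R T̄/g = 3585 × 317 / 24.43 = 46518 m.
ln(141.2/89.59) = ln(1.5761) = 0.45495.
Δz = 46518 × 0.45495 = 21163 m.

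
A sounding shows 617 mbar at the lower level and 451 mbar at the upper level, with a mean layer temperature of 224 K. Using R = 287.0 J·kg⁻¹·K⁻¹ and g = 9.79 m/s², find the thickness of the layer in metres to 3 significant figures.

Δz ≈ 2060 m

Hypsometric equation: Δz = (R T̄/g) ln(P₁/P₂).
R T̄/g = 287.0 × 224 / 9.79 = 6566.7 m.
ln(617/451) = ln(1.3681) = 0.31342.
Δz = 6566.7 × 0.31342 = 2058.1 m.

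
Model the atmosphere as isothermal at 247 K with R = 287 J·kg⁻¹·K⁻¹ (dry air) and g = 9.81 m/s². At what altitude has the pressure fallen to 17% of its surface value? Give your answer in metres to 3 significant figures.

Scale height: H = RT/g = 287 × 247 / 9.81 = 7226.2 m.
Set P/P₀ = exp(−z/H) = 0.17, so z = −H ln(0.17).
−ln(0.17) = 1.7720; z = 7226.2 × 1.7720 = 12805 m.

z ≈ 12800 m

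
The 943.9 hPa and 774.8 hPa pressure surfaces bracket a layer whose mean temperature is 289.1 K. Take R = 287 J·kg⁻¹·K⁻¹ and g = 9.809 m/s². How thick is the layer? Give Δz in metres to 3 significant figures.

Hypsometric equation: Δz = (R T̄/g) ln(P₁/P₂).
R T̄/g = 287 × 289.1 / 9.809 = 8458.7 m.
ln(943.9/774.8) = ln(1.2182) = 0.19737.
Δz = 8458.7 × 0.19737 = 1669.5 m.

Δz ≈ 1670 m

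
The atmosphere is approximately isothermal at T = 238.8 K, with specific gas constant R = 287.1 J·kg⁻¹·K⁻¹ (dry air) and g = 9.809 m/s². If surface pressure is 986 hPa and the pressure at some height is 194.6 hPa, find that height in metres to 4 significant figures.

z ≈ 11340 m

Scale height: H = RT/g = 287.1 × 238.8 / 9.809 = 6989.4 m.
Invert the barometric formula: z = H ln(P₀/P).
P₀/P = 986/194.6 = 5.0668; ln(5.0668) = 1.6227.
z = 6989.4 × 1.6227 = 11342 m.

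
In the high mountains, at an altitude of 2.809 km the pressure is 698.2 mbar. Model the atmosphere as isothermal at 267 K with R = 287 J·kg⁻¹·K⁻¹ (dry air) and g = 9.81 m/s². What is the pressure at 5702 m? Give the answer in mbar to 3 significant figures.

Scale height: H = RT/g = 287 × 267 / 9.81 = 7811.3 m.
Between two levels, P₂ = P₁ exp(−Δz/H) with Δz = z₂ − z₁.
Δz = 5702.0 − 2809.0 = 2893.0 m; Δz/H = 2893.0/7811.3 = 0.37036.
P₂ = 698.2 × exp(−0.37036) = 698.2 × 0.69049 = 482.10 mbar.

P ≈ 482 mbar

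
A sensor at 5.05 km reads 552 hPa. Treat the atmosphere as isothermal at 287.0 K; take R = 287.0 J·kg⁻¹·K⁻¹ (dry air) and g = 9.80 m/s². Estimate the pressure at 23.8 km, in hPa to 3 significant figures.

P ≈ 59.3 hPa

Scale height: H = RT/g = 287.0 × 287.0 / 9.80 = 8405.0 m.
Between two levels, P₂ = P₁ exp(−Δz/H) with Δz = z₂ − z₁.
Δz = 23800 − 5050.0 = 18750 m; Δz/H = 18750/8405.0 = 2.2308.
P₂ = 552 × exp(−2.2308) = 552 × 0.10744 = 59.307 hPa.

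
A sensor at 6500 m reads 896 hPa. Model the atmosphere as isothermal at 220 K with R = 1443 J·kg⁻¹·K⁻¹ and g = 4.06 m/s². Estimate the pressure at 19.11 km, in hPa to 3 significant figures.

P ≈ 763 hPa

Scale height: H = RT/g = 1443 × 220 / 4.06 = 78192 m.
Between two levels, P₂ = P₁ exp(−Δz/H) with Δz = z₂ − z₁.
Δz = 19110 − 6500.0 = 12610 m; Δz/H = 12610/78192 = 0.16127.
P₂ = 896 × exp(−0.16127) = 896 × 0.85106 = 762.55 hPa.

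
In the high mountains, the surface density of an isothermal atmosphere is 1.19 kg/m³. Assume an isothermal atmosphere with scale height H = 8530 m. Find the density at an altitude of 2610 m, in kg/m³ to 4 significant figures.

In an isothermal atmosphere, density decays like pressure: ρ = ρ₀ exp(−z/H).
z/H = 2610.0/8530.0 = 0.30598; exp(−0.30598) = 0.73640.
ρ = 1.19 × 0.73640 = 0.87632 kg/m³.

ρ ≈ 0.8763 kg/m³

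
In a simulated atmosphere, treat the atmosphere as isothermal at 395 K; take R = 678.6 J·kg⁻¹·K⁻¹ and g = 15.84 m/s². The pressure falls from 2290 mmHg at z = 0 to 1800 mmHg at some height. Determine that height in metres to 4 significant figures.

z ≈ 4074 m

Scale height: H = RT/g = 678.6 × 395 / 15.84 = 16922 m.
Invert the barometric formula: z = H ln(P₀/P).
P₀/P = 2290/1800 = 1.2722; ln(1.2722) = 0.24075.
z = 16922 × 0.24075 = 4074.0 m.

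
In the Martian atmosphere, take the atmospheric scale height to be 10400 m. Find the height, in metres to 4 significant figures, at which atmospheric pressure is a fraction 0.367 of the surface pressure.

Set P/P₀ = exp(−z/H) = 0.367, so z = −H ln(0.367).
−ln(0.367) = 1.0024; z = 10400 × 1.0024 = 10425 m.

z ≈ 10420 m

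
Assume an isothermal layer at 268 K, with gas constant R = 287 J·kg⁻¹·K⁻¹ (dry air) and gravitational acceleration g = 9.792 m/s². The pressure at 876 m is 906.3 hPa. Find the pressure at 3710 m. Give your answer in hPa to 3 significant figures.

P ≈ 632 hPa

Scale height: H = RT/g = 287 × 268 / 9.792 = 7855.0 m.
Between two levels, P₂ = P₁ exp(−Δz/H) with Δz = z₂ − z₁.
Δz = 3710.0 − 876.00 = 2834.0 m; Δz/H = 2834.0/7855.0 = 0.36079.
P₂ = 906.3 × exp(−0.36079) = 906.3 × 0.69713 = 631.81 hPa.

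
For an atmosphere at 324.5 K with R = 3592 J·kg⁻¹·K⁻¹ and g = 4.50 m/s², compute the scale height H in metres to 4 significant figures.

The scale height of an isothermal atmosphere is H = RT/g.
H = 3592 × 324.5 / 4.50 = 1165600/4.50 = 259020 m.

H ≈ 259000 m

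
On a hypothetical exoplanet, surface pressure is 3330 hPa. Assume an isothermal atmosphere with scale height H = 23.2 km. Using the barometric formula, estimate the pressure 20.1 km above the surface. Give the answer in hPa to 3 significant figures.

P ≈ 1400 hPa

Barometric formula: P = P₀ exp(−z/H).
z/H = 20100/23200 = 0.86638; exp(−0.86638) = 0.42047.
P = 3330 × 0.42047 = 1400.2 hPa.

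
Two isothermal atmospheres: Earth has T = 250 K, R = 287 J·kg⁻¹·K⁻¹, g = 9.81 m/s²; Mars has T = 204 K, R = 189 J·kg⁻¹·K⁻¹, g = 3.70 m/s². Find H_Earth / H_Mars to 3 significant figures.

H = RT/g for each body.
H_Earth = 287 × 250 / 9.81 = 7314.0 m.
H_Mars = 189 × 204 / 3.70 = 10421 m.
H_Earth/H_Mars = 7314.0/10421 = 0.70185.

H_Earth/H_Mars ≈ 0.702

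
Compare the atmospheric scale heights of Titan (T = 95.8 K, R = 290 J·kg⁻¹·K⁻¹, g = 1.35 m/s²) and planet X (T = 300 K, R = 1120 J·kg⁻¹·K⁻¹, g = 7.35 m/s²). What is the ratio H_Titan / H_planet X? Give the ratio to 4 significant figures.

H = RT/g for each body.
H_Titan = 290 × 95.8 / 1.35 = 20579 m.
H_planet X = 1120 × 300 / 7.35 = 45714 m.
H_Titan/H_planet X = 20579/45714 = 0.45017.

H_Titan/H_planet X ≈ 0.4502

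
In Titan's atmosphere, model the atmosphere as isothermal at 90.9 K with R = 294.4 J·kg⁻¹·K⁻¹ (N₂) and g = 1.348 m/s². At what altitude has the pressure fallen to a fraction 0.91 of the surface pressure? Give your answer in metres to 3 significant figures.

z ≈ 1870 m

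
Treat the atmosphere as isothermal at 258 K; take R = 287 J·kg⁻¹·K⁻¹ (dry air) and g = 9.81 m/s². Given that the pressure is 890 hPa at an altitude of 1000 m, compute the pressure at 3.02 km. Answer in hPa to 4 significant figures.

P ≈ 681.0 hPa

Scale height: H = RT/g = 287 × 258 / 9.81 = 7548.0 m.
Between two levels, P₂ = P₁ exp(−Δz/H) with Δz = z₂ − z₁.
Δz = 3020.0 − 1000.0 = 2020.0 m; Δz/H = 2020.0/7548.0 = 0.26762.
P₂ = 890 × exp(−0.26762) = 890 × 0.76520 = 681.03 hPa.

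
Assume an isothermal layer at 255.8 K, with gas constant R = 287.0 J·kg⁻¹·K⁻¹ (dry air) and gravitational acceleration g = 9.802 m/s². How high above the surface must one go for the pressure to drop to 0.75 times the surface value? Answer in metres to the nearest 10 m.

z ≈ 2150 m

Scale height: H = RT/g = 287.0 × 255.8 / 9.802 = 7489.8 m.
Set P/P₀ = exp(−z/H) = 0.75, so z = −H ln(0.75).
−ln(0.75) = 0.28768; z = 7489.8 × 0.28768 = 2154.7 m.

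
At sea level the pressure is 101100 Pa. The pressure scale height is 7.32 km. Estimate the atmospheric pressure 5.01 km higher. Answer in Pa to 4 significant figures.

Barometric formula: P = P₀ exp(−z/H).
z/H = 5010.0/7320.0 = 0.68443; exp(−0.68443) = 0.50438.
P = 101100 × 0.50438 = 50993 Pa.

P ≈ 50990 Pa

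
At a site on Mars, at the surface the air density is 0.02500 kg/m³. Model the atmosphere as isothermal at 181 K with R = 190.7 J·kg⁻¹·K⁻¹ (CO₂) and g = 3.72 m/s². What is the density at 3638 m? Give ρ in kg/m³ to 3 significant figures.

ρ ≈ 0.0169 kg/m³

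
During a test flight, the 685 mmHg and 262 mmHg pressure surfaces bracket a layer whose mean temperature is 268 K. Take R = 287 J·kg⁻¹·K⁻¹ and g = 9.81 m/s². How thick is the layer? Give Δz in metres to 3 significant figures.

Hypsometric equation: Δz = (R T̄/g) ln(P₁/P₂).
R T̄/g = 287 × 268 / 9.81 = 7840.6 m.
ln(685/262) = ln(2.6145) = 0.96107.
Δz = 7840.6 × 0.96107 = 7535.4 m.

Δz ≈ 7540 m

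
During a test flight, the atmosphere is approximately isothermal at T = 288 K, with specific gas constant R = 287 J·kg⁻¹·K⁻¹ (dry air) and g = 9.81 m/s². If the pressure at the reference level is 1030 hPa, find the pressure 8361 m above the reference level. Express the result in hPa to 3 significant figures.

P ≈ 382 hPa

Scale height: H = RT/g = 287 × 288 / 9.81 = 8425.7 m.
Barometric formula: P = P₀ exp(−z/H).
z/H = 8361.0/8425.7 = 0.99232; exp(−0.99232) = 0.37072.
P = 1030 × 0.37072 = 381.84 hPa.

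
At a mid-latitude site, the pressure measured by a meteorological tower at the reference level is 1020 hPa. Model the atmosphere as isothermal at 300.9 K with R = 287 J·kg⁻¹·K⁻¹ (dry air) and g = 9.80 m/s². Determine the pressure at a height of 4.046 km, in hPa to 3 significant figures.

Scale height: H = RT/g = 287 × 300.9 / 9.80 = 8812.1 m.
Barometric formula: P = P₀ exp(−z/H).
z/H = 4046.0/8812.1 = 0.45914; exp(−0.45914) = 0.63183.
P = 1020 × 0.63183 = 644.47 hPa.

P ≈ 644 hPa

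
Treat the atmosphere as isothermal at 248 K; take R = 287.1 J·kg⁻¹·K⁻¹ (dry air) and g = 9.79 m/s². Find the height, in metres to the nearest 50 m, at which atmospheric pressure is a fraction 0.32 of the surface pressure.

z ≈ 8300 m

Scale height: H = RT/g = 287.1 × 248 / 9.79 = 7272.8 m.
Set P/P₀ = exp(−z/H) = 0.32, so z = −H ln(0.32).
−ln(0.32) = 1.1394; z = 7272.8 × 1.1394 = 8286.6 m.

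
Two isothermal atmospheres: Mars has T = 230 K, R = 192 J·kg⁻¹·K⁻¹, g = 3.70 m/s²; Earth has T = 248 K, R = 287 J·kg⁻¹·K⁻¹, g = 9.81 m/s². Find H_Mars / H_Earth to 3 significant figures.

H = RT/g for each body.
H_Mars = 192 × 230 / 3.70 = 11935 m.
H_Earth = 287 × 248 / 9.81 = 7255.5 m.
H_Mars/H_Earth = 11935/7255.5 = 1.6450.

H_Mars/H_Earth ≈ 1.64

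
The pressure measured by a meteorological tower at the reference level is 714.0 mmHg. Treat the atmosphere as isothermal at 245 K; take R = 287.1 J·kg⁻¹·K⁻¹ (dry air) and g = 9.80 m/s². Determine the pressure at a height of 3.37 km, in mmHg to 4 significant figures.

Scale height: H = RT/g = 287.1 × 245 / 9.80 = 7177.5 m.
Barometric formula: P = P₀ exp(−z/H).
z/H = 3370.0/7177.5 = 0.46952; exp(−0.46952) = 0.62530.
P = 714.0 × 0.62530 = 446.46 mmHg.

P ≈ 446.5 mmHg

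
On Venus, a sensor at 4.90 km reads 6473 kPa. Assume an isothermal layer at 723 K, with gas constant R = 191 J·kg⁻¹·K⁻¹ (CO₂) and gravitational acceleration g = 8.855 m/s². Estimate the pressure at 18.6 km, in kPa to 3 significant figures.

P ≈ 2690 kPa

Scale height: H = RT/g = 191 × 723 / 8.855 = 15595 m.
Between two levels, P₂ = P₁ exp(−Δz/H) with Δz = z₂ − z₁.
Δz = 18600 − 4900.0 = 13700 m; Δz/H = 13700/15595 = 0.87849.
P₂ = 6473 × exp(−0.87849) = 6473 × 0.41541 = 2688.9 kPa.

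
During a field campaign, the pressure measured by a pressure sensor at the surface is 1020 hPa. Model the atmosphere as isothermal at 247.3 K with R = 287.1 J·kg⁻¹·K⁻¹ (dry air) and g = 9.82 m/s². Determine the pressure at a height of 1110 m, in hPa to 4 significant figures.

Scale height: H = RT/g = 287.1 × 247.3 / 9.82 = 7230.1 m.
Barometric formula: P = P₀ exp(−z/H).
z/H = 1110.0/7230.1 = 0.15352; exp(−0.15352) = 0.85768.
P = 1020 × 0.85768 = 874.83 hPa.

P ≈ 874.8 hPa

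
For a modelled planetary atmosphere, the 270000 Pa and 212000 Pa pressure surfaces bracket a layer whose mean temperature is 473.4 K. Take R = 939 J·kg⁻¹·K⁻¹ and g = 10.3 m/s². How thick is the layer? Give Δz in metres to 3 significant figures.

Δz ≈ 10400 m

Hypsometric equation: Δz = (R T̄/g) ln(P₁/P₂).
R T̄/g = 939 × 473.4 / 10.3 = 43158 m.
ln(270000/212000) = ln(1.2736) = 0.24185.
Δz = 43158 × 0.24185 = 10438 m.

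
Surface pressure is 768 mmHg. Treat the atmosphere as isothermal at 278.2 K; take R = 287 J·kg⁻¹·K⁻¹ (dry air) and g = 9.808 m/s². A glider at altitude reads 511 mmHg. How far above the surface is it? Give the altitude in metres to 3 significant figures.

z ≈ 3320 m

Scale height: H = RT/g = 287 × 278.2 / 9.808 = 8140.6 m.
Invert the barometric formula: z = H ln(P₀/P).
P₀/P = 768/511 = 1.5029; ln(1.5029) = 0.40740.
z = 8140.6 × 0.40740 = 3316.5 m.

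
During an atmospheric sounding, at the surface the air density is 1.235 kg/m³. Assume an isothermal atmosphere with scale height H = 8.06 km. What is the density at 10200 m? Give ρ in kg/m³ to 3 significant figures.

ρ ≈ 0.348 kg/m³

In an isothermal atmosphere, density decays like pressure: ρ = ρ₀ exp(−z/H).
z/H = 10200/8060.0 = 1.2655; exp(−1.2655) = 0.28210.
ρ = 1.235 × 0.28210 = 0.34839 kg/m³.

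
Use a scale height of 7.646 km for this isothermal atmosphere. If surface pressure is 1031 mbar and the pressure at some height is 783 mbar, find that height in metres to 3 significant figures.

Invert the barometric formula: z = H ln(P₀/P).
P₀/P = 1031/783 = 1.3167; ln(1.3167) = 0.27513.
z = 7646.0 × 0.27513 = 2103.6 m.

z ≈ 2100 m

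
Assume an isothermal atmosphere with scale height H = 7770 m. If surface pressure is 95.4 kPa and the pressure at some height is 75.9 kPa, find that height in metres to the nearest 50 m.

z ≈ 1800 m

Invert the barometric formula: z = H ln(P₀/P).
P₀/P = 95.4/75.9 = 1.2569; ln(1.2569) = 0.22865.
z = 7770.0 × 0.22865 = 1776.6 m.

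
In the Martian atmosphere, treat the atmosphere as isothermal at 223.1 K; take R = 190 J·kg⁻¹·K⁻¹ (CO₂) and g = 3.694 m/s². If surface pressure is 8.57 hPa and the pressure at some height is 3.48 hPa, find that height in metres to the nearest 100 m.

z ≈ 10300 m

Scale height: H = RT/g = 190 × 223.1 / 3.694 = 11475 m.
Invert the barometric formula: z = H ln(P₀/P).
P₀/P = 8.57/3.48 = 2.4626; ln(2.4626) = 0.90122.
z = 11475 × 0.90122 = 10341 m.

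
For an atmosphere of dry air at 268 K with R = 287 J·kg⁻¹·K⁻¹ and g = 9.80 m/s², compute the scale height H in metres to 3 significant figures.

The scale height of an isothermal atmosphere is H = RT/g.
H = 287 × 268 / 9.80 = 76916/9.80 = 7848.6 m.

H ≈ 7850 m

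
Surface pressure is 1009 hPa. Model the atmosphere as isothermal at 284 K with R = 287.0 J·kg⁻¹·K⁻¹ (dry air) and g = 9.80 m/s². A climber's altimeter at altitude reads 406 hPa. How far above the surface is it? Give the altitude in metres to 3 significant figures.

Scale height: H = RT/g = 287.0 × 284 / 9.80 = 8317.1 m.
Invert the barometric formula: z = H ln(P₀/P).
P₀/P = 1009/406 = 2.4852; ln(2.4852) = 0.91035.
z = 8317.1 × 0.91035 = 7571.5 m.

z ≈ 7570 m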